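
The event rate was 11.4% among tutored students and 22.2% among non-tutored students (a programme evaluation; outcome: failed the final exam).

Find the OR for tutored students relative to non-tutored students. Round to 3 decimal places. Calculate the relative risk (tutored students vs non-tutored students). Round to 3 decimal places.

OR = 0.451; RR = 0.514

odds, tutored students = 0.1140/0.8860 = 0.1287
odds, non-tutored students = 0.2220/0.7780 = 0.2853
OR = 0.1287 / 0.2853 = 0.451
RR = 0.1140 / 0.2220 = 0.514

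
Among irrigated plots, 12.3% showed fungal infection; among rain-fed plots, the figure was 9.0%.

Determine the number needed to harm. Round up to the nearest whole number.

31

absolute risk difference = 0.033000
1 / 0.033000 = 30.303 → round up → 31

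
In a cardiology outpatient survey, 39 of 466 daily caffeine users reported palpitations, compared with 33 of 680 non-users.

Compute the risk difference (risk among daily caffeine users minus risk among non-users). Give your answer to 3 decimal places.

0.035

risk, daily caffeine users = 39/466 = 0.08369
risk, non-users = 33/680 = 0.04853
risk difference = 0.08369 − 0.04853 = 0.035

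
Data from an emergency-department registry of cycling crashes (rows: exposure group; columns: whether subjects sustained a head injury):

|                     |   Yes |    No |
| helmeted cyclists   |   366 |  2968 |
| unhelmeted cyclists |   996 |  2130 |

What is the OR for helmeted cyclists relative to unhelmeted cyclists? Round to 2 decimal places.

odds, helmeted cyclists = 366/2968 = 0.1233
odds, unhelmeted cyclists = 996/2130 = 0.4676
OR = 0.1233 / 0.4676 = 0.26

OR ≈ 0.26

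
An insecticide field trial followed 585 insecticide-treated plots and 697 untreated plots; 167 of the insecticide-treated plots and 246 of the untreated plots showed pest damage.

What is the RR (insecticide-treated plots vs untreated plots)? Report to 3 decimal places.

RR ≈ 0.809

risk, insecticide-treated plots = 167/585 = 0.2855
risk, untreated plots = 246/697 = 0.3529
RR = 0.2855 / 0.3529 = 0.809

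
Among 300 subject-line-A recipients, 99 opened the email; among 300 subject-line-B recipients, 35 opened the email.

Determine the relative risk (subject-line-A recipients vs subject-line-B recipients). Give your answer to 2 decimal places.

risk, subject-line-A recipients = 99/300 = 0.3300
risk, subject-line-B recipients = 35/300 = 0.1167
RR = 0.3300 / 0.1167 = 2.83

RR = 2.83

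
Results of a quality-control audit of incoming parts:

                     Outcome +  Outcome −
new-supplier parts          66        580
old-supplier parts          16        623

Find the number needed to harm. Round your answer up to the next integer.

NNH ≈ 13

risk, new-supplier parts = 66/646 = 0.102167
risk, old-supplier parts = 16/639 = 0.025039
absolute risk difference = 0.077128
1 / 0.077128 = 12.965 → round up → 13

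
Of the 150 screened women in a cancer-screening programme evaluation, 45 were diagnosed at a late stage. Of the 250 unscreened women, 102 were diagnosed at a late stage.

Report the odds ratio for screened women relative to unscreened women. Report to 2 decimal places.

OR = (45 × 148) / (105 × 102) = 6660/10710 ≈ 0.62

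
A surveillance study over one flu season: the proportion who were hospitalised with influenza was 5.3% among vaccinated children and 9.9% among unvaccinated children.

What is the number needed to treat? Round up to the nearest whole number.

NNT: 22

absolute risk difference = 0.046000
1 / 0.046000 = 21.739 → round up → 22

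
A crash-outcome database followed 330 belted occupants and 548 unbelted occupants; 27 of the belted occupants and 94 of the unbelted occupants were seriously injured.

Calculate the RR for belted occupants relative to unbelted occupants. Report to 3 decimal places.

risk, belted occupants = 27/330 = 0.0818
risk, unbelted occupants = 94/548 = 0.1715
RR = 0.0818 / 0.1715 = 0.477

0.477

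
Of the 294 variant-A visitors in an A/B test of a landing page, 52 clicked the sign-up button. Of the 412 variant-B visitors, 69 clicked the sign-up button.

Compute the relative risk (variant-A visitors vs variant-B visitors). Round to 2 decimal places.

risk, variant-A visitors = 52/294 = 0.1769
risk, variant-B visitors = 69/412 = 0.1675
RR = 0.1769 / 0.1675 = 1.06

RR = 1.06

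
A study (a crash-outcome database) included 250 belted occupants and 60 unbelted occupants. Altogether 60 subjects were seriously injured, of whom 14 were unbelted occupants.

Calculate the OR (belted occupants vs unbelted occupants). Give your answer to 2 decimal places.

0.74

belted occupants with the outcome: 60 − 14 = 46
belted occupants without the outcome: 250 − 46 = 204
unbelted occupants without the outcome: 60 − 14 = 46
odds, belted occupants = 46/204 = 0.2255
odds, unbelted occupants = 14/46 = 0.3043
OR = 0.2255 / 0.3043 = 0.74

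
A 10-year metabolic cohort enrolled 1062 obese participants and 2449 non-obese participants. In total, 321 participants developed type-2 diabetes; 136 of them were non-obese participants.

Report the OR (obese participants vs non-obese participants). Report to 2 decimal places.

3.59

obese participants with the outcome: 321 − 136 = 185
obese participants without the outcome: 1062 − 185 = 877
non-obese participants without the outcome: 2449 − 136 = 2313
OR = (185 × 2313) / (877 × 136) = 427905/119272 ≈ 3.59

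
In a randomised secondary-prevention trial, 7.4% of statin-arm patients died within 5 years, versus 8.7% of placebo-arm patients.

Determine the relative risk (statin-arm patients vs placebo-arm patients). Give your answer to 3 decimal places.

RR = 0.0740 / 0.0870 = 0.851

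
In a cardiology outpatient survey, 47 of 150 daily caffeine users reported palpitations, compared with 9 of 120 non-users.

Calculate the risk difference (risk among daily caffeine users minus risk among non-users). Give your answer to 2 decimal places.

RD ≈ 0.24

risk, daily caffeine users = 47/150 = 0.3133
risk, non-users = 9/120 = 0.0750
risk difference = 0.3133 − 0.0750 = 0.24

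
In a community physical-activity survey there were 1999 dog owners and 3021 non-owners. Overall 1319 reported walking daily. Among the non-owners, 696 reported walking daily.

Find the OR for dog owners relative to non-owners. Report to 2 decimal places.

OR ≈ 1.51

dog owners with the outcome: 1319 − 696 = 623
dog owners without the outcome: 1999 − 623 = 1376
non-owners without the outcome: 3021 − 696 = 2325
OR = (623 × 2325) / (1376 × 696) = 1448475/957696 ≈ 1.51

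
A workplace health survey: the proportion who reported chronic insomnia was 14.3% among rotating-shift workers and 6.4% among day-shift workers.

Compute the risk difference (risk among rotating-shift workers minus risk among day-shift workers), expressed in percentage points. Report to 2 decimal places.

RD = 7.90

risk difference = 0.1430 − 0.0640 = 0.0790 → 7.90 percentage points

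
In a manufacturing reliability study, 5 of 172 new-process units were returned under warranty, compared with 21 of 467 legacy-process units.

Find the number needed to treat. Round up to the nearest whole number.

63

risk, new-process units = 5/172 = 0.029070
risk, legacy-process units = 21/467 = 0.044968
absolute risk difference = 0.015898
1 / 0.015898 = 62.901 → round up → 63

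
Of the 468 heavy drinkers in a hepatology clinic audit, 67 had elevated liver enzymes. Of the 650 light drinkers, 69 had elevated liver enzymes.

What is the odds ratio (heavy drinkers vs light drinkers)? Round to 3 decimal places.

odds, heavy drinkers = 67/401 = 0.1671
odds, light drinkers = 69/581 = 0.1188
OR = 0.1671 / 0.1188 = 1.407

OR ≈ 1.407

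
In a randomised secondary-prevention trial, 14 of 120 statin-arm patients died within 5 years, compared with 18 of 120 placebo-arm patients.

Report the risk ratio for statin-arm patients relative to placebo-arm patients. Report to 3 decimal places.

0.778

risk, statin-arm patients = 14/120 = 0.1167
risk, placebo-arm patients = 18/120 = 0.1500
RR = 0.1167 / 0.1500 = 0.778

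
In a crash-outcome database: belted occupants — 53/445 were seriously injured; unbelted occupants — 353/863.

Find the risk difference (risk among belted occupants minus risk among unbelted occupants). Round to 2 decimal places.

risk, belted occupants = 53/445 = 0.1191
risk, unbelted occupants = 353/863 = 0.4090
risk difference = 0.1191 − 0.4090 = -0.29

-0.29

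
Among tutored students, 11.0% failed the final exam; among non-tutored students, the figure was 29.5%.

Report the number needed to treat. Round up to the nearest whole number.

absolute risk difference = 0.185000
1 / 0.185000 = 5.405 → round up → 6

6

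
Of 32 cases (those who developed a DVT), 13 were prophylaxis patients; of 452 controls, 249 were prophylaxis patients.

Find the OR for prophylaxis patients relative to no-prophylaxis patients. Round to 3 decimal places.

OR = (13 × 203) / (249 × 19) = 2639/4731 ≈ 0.558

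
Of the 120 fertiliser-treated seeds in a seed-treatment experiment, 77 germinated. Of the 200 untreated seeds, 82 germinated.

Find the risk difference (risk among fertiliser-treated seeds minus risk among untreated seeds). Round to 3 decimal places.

0.232

risk, fertiliser-treated seeds = 77/120 = 0.6417
risk, untreated seeds = 82/200 = 0.4100
risk difference = 0.6417 − 0.4100 = 0.232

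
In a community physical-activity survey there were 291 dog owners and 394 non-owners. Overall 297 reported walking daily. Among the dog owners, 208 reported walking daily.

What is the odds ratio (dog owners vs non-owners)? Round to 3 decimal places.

OR ≈ 8.588

dog owners without the outcome: 291 − 208 = 83
non-owners with the outcome: 297 − 208 = 89
non-owners without the outcome: 394 − 89 = 305
OR = (208 × 305) / (83 × 89) = 63440/7387 ≈ 8.588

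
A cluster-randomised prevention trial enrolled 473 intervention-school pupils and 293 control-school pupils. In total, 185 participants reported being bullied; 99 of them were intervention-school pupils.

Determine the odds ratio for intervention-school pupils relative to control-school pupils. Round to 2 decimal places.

intervention-school pupils without the outcome: 473 − 99 = 374
control-school pupils with the outcome: 185 − 99 = 86
control-school pupils without the outcome: 293 − 86 = 207
odds, intervention-school pupils = 99/374 = 0.2647
odds, control-school pupils = 86/207 = 0.4155
OR = 0.2647 / 0.4155 = 0.64

OR: 0.64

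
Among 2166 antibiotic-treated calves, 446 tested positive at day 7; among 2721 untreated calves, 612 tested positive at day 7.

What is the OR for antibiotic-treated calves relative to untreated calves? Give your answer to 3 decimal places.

odds, antibiotic-treated calves = 446/1720 = 0.2593
odds, untreated calves = 612/2109 = 0.2902
OR = 0.2593 / 0.2902 = 0.894

OR = 0.894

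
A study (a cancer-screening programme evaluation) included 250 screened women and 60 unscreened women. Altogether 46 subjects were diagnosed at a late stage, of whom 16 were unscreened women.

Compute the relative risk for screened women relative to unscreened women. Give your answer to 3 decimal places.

RR: 0.450

screened women with the outcome: 46 − 16 = 30
screened women without the outcome: 250 − 30 = 220
unscreened women without the outcome: 60 − 16 = 44
risk, screened women = 30/250 = 0.1200
risk, unscreened women = 16/60 = 0.2667
RR = 0.1200 / 0.2667 = 0.450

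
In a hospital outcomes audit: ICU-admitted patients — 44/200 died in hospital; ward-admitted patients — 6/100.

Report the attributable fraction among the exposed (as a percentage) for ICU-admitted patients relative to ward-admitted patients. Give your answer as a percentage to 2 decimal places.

72.73%

risk, ICU-admitted patients = 44/200 = 0.2200
risk, ward-admitted patients = 6/100 = 0.0600
AR% = (0.2200 − 0.0600) / 0.2200 = 0.7273 → 72.73%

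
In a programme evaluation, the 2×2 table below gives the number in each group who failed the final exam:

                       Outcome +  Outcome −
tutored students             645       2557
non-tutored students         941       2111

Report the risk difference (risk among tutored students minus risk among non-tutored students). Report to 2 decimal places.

risk, tutored students = 645/3202 = 0.2014
risk, non-tutored students = 941/3052 = 0.3083
risk difference = 0.2014 − 0.3083 = -0.11

RD: -0.11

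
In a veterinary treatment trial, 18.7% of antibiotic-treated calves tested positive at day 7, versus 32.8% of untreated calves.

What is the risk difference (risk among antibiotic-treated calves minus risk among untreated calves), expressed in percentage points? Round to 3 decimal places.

risk difference = 0.1870 − 0.3280 = -0.1410 → -14.100 percentage points

RD = -14.100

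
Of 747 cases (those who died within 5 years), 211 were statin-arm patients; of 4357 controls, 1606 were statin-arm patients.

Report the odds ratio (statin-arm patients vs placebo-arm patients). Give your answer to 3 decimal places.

OR = (211 × 2751) / (1606 × 536) = 580461/860816 ≈ 0.674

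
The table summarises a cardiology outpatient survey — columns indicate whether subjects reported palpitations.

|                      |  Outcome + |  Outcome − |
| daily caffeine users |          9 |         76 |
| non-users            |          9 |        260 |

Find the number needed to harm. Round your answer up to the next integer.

risk, daily caffeine users = 9/85 = 0.105882
risk, non-users = 9/269 = 0.033457
absolute risk difference = 0.072425
1 / 0.072425 = 13.807 → round up → 14

NNH = 14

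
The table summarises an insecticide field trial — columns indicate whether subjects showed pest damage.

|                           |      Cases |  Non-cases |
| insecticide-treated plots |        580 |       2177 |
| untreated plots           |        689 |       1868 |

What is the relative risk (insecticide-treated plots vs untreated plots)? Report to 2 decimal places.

risk, insecticide-treated plots = 580/2757 = 0.2104
risk, untreated plots = 689/2557 = 0.2695
RR = 0.2104 / 0.2695 = 0.78

RR: 0.78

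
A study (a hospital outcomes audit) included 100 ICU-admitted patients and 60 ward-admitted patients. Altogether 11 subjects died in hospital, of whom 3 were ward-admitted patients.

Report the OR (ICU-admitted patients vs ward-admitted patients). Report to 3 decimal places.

ICU-admitted patients with the outcome: 11 − 3 = 8
ICU-admitted patients without the outcome: 100 − 8 = 92
ward-admitted patients without the outcome: 60 − 3 = 57
OR = (8 × 57) / (92 × 3) = 456/276 ≈ 1.652

1.652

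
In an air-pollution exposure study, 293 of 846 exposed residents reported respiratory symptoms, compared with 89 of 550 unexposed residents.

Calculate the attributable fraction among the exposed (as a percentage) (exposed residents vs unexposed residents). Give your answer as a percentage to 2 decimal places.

risk, exposed residents = 293/846 = 0.3463
risk, unexposed residents = 89/550 = 0.1618
AR% = (0.3463 − 0.1618) / 0.3463 = 0.5328 → 53.28%

AR%: 53.28%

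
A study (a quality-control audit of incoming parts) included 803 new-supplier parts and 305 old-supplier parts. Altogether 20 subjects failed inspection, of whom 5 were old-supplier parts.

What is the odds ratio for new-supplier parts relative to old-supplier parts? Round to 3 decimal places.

new-supplier parts with the outcome: 20 − 5 = 15
new-supplier parts without the outcome: 803 − 15 = 788
old-supplier parts without the outcome: 305 − 5 = 300
OR = (15 × 300) / (788 × 5) = 4500/3940 ≈ 1.142

OR: 1.142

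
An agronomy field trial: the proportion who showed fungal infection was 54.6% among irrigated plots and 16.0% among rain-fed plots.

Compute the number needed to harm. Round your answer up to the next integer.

3

absolute risk difference = 0.386000
1 / 0.386000 = 2.591 → round up → 3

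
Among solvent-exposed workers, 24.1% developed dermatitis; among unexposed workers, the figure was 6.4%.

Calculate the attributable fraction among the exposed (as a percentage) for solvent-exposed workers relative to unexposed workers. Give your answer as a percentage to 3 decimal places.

AR% = (0.2410 − 0.0640) / 0.2410 = 0.7344 → 73.444%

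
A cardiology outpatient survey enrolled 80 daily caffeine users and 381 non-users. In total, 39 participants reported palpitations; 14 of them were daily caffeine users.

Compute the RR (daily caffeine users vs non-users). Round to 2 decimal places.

2.67

daily caffeine users without the outcome: 80 − 14 = 66
non-users with the outcome: 39 − 14 = 25
non-users without the outcome: 381 − 25 = 356
risk, daily caffeine users = 14/80 = 0.1750
risk, non-users = 25/381 = 0.0656
RR = 0.1750 / 0.0656 = 2.67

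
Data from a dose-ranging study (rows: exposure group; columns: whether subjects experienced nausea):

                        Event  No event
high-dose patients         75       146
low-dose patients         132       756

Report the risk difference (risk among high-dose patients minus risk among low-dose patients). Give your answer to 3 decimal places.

risk, high-dose patients = 75/221 = 0.3394
risk, low-dose patients = 132/888 = 0.1486
risk difference = 0.3394 − 0.1486 = 0.191

0.191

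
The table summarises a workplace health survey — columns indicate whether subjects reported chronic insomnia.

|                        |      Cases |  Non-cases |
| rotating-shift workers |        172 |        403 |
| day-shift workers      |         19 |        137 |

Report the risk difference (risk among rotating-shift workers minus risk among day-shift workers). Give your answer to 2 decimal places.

risk, rotating-shift workers = 172/575 = 0.2991
risk, day-shift workers = 19/156 = 0.1218
risk difference = 0.2991 − 0.1218 = 0.18

RD = 0.18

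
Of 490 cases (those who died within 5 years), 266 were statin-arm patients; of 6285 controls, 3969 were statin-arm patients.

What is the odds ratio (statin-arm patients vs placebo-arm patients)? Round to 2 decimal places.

OR = (266 × 2316) / (3969 × 224) = 616056/889056 ≈ 0.69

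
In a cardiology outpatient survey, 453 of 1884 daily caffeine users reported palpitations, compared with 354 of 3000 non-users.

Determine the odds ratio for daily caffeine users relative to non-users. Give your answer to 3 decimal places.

OR = (453 × 2646) / (1431 × 354) = 1198638/506574 ≈ 2.366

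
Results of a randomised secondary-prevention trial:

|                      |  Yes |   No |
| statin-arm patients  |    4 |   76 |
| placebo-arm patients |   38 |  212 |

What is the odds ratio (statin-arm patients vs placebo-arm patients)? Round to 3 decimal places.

OR: 0.294

odds, statin-arm patients = 4/76 = 0.0526
odds, placebo-arm patients = 38/212 = 0.1792
OR = 0.0526 / 0.1792 = 0.294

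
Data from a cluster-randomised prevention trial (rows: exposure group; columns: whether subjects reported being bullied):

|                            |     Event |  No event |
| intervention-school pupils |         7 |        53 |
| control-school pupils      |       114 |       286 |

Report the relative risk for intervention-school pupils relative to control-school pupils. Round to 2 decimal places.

0.41

risk, intervention-school pupils = 7/60 = 0.1167
risk, control-school pupils = 114/400 = 0.2850
RR = 0.1167 / 0.2850 = 0.41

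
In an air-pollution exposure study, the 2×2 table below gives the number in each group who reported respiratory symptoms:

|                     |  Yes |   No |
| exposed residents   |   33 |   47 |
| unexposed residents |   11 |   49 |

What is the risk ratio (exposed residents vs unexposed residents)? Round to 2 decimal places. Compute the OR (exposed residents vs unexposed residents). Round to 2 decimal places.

RR = 2.25; OR = 3.13

risk, exposed residents = 33/80 = 0.4125
risk, unexposed residents = 11/60 = 0.1833
RR = 0.4125 / 0.1833 = 2.25
OR = (33 × 49) / (47 × 11) = 1617/517 ≈ 3.13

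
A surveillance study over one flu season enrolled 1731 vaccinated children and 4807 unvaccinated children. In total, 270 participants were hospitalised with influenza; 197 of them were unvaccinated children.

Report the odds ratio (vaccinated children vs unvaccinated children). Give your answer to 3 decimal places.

vaccinated children with the outcome: 270 − 197 = 73
vaccinated children without the outcome: 1731 − 73 = 1658
unvaccinated children without the outcome: 4807 − 197 = 4610
OR = (73 × 4610) / (1658 × 197) = 336530/326626 ≈ 1.030

OR: 1.030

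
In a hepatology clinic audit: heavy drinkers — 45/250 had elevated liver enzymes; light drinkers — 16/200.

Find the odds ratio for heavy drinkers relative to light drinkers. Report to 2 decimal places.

OR = (45 × 184) / (205 × 16) = 8280/3280 ≈ 2.52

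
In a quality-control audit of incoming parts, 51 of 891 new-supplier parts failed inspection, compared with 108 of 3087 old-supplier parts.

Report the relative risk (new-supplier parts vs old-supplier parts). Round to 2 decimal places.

1.64

risk, new-supplier parts = 51/891 = 0.05724
risk, old-supplier parts = 108/3087 = 0.03499
RR = 0.05724 / 0.03499 = 1.64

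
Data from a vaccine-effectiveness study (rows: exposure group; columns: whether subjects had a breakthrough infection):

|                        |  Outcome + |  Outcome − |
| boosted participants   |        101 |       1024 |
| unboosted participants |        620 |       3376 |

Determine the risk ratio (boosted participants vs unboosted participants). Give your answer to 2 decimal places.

RR = 0.58

risk, boosted participants = 101/1125 = 0.0898
risk, unboosted participants = 620/3996 = 0.1552
RR = 0.0898 / 0.1552 = 0.58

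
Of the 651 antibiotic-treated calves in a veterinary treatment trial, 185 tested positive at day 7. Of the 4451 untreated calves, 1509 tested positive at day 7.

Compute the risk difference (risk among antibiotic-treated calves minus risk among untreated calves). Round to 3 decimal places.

risk, antibiotic-treated calves = 185/651 = 0.2842
risk, untreated calves = 1509/4451 = 0.3390
risk difference = 0.2842 − 0.3390 = -0.055

-0.055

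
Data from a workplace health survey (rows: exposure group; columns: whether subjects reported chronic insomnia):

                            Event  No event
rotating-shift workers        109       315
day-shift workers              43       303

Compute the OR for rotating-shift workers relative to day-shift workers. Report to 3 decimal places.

OR = 2.438

odds, rotating-shift workers = 109/315 = 0.3460
odds, day-shift workers = 43/303 = 0.1419
OR = 0.3460 / 0.1419 = 2.438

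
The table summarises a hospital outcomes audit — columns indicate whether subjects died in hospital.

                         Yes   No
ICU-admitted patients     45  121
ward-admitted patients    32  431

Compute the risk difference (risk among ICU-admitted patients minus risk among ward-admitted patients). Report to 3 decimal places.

0.202

risk, ICU-admitted patients = 45/166 = 0.2711
risk, ward-admitted patients = 32/463 = 0.0691
risk difference = 0.2711 − 0.0691 = 0.202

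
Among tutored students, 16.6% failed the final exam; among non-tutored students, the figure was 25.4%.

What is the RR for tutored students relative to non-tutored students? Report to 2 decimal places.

RR = 0.1660 / 0.2540 = 0.65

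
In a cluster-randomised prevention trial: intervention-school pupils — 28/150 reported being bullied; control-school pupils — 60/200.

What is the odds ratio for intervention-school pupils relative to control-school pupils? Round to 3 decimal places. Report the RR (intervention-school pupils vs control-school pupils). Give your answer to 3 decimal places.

OR = (28 × 140) / (122 × 60) = 3920/7320 ≈ 0.536
risk, intervention-school pupils = 28/150 = 0.1867
risk, control-school pupils = 60/200 = 0.3000
RR = 0.1867 / 0.3000 = 0.622

OR = 0.536; RR = 0.622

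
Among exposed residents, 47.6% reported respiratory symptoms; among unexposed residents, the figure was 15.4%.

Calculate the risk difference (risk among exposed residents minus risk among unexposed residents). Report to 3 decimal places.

risk difference = 0.4760 − 0.1540 = 0.322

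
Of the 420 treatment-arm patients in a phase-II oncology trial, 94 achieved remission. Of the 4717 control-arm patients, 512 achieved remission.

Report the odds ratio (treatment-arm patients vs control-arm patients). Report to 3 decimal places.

OR = (94 × 4205) / (326 × 512) = 395270/166912 ≈ 2.368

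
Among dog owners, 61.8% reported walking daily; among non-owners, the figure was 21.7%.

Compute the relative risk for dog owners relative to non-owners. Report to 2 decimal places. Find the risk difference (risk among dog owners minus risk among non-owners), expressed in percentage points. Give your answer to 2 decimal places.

RR = 0.6180 / 0.2170 = 2.85
risk difference = 0.6180 − 0.2170 = 0.4010 → 40.10 percentage points

RR = 2.85; RD = 40.10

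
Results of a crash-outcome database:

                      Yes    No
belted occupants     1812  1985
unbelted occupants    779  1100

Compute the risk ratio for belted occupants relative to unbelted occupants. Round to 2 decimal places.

1.15

risk, belted occupants = 1812/3797 = 0.4772
risk, unbelted occupants = 779/1879 = 0.4146
RR = 0.4772 / 0.4146 = 1.15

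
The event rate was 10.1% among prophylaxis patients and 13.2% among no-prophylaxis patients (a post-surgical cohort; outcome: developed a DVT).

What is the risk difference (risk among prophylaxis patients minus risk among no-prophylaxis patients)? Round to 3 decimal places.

risk difference = 0.1010 − 0.1320 = -0.031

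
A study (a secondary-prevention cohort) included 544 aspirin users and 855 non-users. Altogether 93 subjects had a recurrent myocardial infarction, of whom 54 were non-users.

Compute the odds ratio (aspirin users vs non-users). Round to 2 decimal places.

aspirin users with the outcome: 93 − 54 = 39
aspirin users without the outcome: 544 − 39 = 505
non-users without the outcome: 855 − 54 = 801
odds, aspirin users = 39/505 = 0.0772
odds, non-users = 54/801 = 0.0674
OR = 0.0772 / 0.0674 = 1.15

OR ≈ 1.15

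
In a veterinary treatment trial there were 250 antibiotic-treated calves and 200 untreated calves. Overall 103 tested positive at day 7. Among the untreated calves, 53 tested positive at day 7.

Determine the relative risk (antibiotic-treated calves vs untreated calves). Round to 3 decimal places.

antibiotic-treated calves with the outcome: 103 − 53 = 50
antibiotic-treated calves without the outcome: 250 − 50 = 200
untreated calves without the outcome: 200 − 53 = 147
risk, antibiotic-treated calves = 50/250 = 0.2000
risk, untreated calves = 53/200 = 0.2650
RR = 0.2000 / 0.2650 = 0.755

0.755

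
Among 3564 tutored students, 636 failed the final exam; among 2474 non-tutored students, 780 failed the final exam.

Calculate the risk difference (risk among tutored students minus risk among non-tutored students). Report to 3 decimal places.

risk, tutored students = 636/3564 = 0.1785
risk, non-tutored students = 780/2474 = 0.3153
risk difference = 0.1785 − 0.3153 = -0.137

RD = -0.137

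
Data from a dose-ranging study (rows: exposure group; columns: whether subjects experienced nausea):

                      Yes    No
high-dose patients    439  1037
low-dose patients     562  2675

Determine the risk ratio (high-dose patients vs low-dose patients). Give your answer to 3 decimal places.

RR = 1.713

risk, high-dose patients = 439/1476 = 0.2974
risk, low-dose patients = 562/3237 = 0.1736
RR = 0.2974 / 0.1736 = 1.713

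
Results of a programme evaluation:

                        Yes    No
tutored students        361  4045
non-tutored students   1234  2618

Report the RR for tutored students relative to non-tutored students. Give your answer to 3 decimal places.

RR ≈ 0.256

risk, tutored students = 361/4406 = 0.0819
risk, non-tutored students = 1234/3852 = 0.3204
RR = 0.0819 / 0.3204 = 0.256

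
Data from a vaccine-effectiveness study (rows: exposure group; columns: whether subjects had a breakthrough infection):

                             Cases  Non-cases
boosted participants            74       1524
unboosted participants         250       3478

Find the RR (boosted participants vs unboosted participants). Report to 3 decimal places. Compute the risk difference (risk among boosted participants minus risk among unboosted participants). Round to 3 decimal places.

risk, boosted participants = 74/1598 = 0.04631
risk, unboosted participants = 250/3728 = 0.06706
RR = 0.04631 / 0.06706 = 0.691
risk difference = 0.04631 − 0.06706 = -0.021

RR = 0.691; RD = -0.021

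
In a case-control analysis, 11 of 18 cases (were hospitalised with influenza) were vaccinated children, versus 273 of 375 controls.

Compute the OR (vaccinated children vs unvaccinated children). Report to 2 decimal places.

OR = (11 × 102) / (273 × 7) = 1122/1911 ≈ 0.59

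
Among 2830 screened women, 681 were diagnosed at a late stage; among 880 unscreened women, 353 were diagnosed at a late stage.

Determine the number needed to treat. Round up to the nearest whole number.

7

risk, screened women = 681/2830 = 0.240636
risk, unscreened women = 353/880 = 0.401136
absolute risk difference = 0.160500
1 / 0.160500 = 6.231 → round up → 7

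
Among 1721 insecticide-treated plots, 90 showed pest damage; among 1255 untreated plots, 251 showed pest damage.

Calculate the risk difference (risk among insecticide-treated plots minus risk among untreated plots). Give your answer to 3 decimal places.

RD ≈ -0.148

risk, insecticide-treated plots = 90/1721 = 0.0523
risk, untreated plots = 251/1255 = 0.2000
risk difference = 0.0523 − 0.2000 = -0.148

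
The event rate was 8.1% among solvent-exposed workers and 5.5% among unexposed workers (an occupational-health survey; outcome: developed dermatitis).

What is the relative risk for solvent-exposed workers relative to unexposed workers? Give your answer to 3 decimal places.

RR = 0.0810 / 0.0550 = 1.473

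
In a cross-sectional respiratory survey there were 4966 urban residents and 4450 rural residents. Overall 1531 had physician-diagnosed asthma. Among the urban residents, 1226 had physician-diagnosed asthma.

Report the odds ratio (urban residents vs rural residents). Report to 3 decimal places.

4.455

urban residents without the outcome: 4966 − 1226 = 3740
rural residents with the outcome: 1531 − 1226 = 305
rural residents without the outcome: 4450 − 305 = 4145
OR = (1226 × 4145) / (3740 × 305) = 5081770/1140700 ≈ 4.455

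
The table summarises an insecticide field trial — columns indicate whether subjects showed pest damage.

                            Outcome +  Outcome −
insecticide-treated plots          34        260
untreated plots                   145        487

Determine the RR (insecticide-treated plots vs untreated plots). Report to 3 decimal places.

RR: 0.504

risk, insecticide-treated plots = 34/294 = 0.1156
risk, untreated plots = 145/632 = 0.2294
RR = 0.1156 / 0.2294 = 0.504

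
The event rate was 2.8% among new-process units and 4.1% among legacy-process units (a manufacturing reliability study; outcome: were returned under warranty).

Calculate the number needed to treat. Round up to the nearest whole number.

NNT: 77

absolute risk difference = 0.013000
1 / 0.013000 = 76.923 → round up → 77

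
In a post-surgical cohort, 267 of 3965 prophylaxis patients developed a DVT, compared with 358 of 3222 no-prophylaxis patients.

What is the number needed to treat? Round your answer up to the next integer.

23

risk, prophylaxis patients = 267/3965 = 0.067339
risk, no-prophylaxis patients = 358/3222 = 0.111111
absolute risk difference = 0.043772
1 / 0.043772 = 22.846 → round up → 23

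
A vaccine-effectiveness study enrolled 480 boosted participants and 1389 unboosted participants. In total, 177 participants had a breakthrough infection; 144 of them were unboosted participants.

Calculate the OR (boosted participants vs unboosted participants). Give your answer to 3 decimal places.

boosted participants with the outcome: 177 − 144 = 33
boosted participants without the outcome: 480 − 33 = 447
unboosted participants without the outcome: 1389 − 144 = 1245
odds, boosted participants = 33/447 = 0.0738
odds, unboosted participants = 144/1245 = 0.1157
OR = 0.0738 / 0.1157 = 0.638

OR ≈ 0.638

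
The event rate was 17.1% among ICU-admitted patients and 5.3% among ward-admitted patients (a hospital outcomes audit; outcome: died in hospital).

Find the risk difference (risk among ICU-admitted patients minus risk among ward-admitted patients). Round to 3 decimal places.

risk difference = 0.1710 − 0.0530 = 0.118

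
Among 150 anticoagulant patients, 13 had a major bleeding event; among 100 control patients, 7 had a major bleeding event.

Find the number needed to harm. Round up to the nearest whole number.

NNH = 60

risk, anticoagulant patients = 13/150 = 0.086667
risk, control patients = 7/100 = 0.070000
absolute risk difference = 0.016667
1 / 0.016667 = 59.999 → round up → 60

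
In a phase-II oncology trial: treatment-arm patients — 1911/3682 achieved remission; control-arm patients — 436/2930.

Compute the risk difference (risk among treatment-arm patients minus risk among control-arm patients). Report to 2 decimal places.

RD: 0.37

risk, treatment-arm patients = 1911/3682 = 0.5190
risk, control-arm patients = 436/2930 = 0.1488
risk difference = 0.5190 − 0.1488 = 0.37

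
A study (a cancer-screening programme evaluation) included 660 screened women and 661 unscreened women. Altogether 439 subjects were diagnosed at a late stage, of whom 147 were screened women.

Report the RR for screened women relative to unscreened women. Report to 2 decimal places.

RR = 0.50

screened women without the outcome: 660 − 147 = 513
unscreened women with the outcome: 439 − 147 = 292
unscreened women without the outcome: 661 − 292 = 369
risk, screened women = 147/660 = 0.2227
risk, unscreened women = 292/661 = 0.4418
RR = 0.2227 / 0.4418 = 0.50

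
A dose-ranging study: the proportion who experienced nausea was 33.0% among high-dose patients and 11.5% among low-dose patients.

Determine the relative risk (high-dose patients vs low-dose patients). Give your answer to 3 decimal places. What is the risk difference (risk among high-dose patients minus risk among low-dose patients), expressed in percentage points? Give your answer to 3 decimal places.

RR = 2.870; RD = 21.500

RR = 0.3300 / 0.1150 = 2.870
risk difference = 0.3300 − 0.1150 = 0.2150 → 21.500 percentage points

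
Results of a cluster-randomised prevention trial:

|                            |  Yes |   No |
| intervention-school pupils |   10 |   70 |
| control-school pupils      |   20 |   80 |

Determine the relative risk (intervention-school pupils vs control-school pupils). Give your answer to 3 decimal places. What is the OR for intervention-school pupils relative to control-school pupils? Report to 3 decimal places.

RR = 0.625; OR = 0.571

risk, intervention-school pupils = 10/80 = 0.1250
risk, control-school pupils = 20/100 = 0.2000
RR = 0.1250 / 0.2000 = 0.625
OR = (10 × 80) / (70 × 20) = 800/1400 ≈ 0.571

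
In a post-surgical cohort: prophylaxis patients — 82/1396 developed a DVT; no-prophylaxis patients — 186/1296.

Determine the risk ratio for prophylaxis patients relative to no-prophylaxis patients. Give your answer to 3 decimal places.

0.409

risk, prophylaxis patients = 82/1396 = 0.0587
risk, no-prophylaxis patients = 186/1296 = 0.1435
RR = 0.0587 / 0.1435 = 0.409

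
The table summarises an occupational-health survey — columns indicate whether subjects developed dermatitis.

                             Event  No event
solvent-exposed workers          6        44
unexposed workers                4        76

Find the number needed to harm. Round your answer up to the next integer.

15

risk, solvent-exposed workers = 6/50 = 0.120000
risk, unexposed workers = 4/80 = 0.050000
absolute risk difference = 0.070000
1 / 0.070000 = 14.286 → round up → 15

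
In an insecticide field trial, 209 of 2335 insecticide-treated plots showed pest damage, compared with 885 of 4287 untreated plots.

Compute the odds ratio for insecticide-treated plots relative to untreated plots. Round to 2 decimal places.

OR = (209 × 3402) / (2126 × 885) = 711018/1881510 ≈ 0.38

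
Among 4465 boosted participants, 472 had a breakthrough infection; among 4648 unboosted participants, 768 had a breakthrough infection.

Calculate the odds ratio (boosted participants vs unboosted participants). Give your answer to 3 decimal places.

odds, boosted participants = 472/3993 = 0.1182
odds, unboosted participants = 768/3880 = 0.1979
OR = 0.1182 / 0.1979 = 0.597

OR ≈ 0.597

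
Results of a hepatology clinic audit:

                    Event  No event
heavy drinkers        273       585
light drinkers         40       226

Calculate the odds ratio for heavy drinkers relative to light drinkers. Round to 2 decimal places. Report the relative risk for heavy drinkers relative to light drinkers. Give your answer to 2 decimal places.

OR = 2.64; RR = 2.12

OR = (273 × 226) / (585 × 40) = 61698/23400 ≈ 2.64
risk, heavy drinkers = 273/858 = 0.3182
risk, light drinkers = 40/266 = 0.1504
RR = 0.3182 / 0.1504 = 2.12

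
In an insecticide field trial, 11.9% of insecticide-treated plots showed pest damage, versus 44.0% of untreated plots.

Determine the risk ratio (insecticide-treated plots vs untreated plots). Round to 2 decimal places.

RR = 0.1190 / 0.4400 = 0.27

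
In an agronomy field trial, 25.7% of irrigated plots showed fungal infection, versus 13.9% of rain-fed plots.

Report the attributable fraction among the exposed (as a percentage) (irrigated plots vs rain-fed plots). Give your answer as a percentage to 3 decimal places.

AR% = (0.2570 − 0.1390) / 0.2570 = 0.4591 → 45.914%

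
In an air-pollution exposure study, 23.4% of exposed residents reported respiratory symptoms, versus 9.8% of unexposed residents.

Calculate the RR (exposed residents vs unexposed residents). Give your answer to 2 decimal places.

RR = 0.2340 / 0.0980 = 2.39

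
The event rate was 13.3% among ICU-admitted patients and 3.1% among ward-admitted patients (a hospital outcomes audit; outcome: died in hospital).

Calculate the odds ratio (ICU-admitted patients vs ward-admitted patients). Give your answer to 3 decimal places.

odds, ICU-admitted patients = 0.13300/0.86700 = 0.15340
odds, ward-admitted patients = 0.03100/0.96900 = 0.03199
OR = 0.15340 / 0.03199 = 4.795

4.795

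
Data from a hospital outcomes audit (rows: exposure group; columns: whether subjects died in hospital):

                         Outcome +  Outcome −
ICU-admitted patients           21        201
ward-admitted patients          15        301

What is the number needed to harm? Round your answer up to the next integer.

22

risk, ICU-admitted patients = 21/222 = 0.094595
risk, ward-admitted patients = 15/316 = 0.047468
absolute risk difference = 0.047126
1 / 0.047126 = 21.220 → round up → 22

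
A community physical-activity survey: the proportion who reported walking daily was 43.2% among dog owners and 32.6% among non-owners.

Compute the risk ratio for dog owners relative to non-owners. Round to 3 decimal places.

RR = 0.4320 / 0.3260 = 1.325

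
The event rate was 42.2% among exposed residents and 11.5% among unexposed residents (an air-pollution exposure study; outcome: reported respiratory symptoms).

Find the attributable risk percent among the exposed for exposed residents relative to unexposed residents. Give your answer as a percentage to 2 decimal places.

AR% = (0.4220 − 0.1150) / 0.4220 = 0.7275 → 72.75%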